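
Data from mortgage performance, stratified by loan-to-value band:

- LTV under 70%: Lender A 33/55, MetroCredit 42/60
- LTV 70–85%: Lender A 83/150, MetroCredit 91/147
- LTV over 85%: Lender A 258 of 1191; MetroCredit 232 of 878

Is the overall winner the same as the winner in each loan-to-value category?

Yes

LTV under 70%: Lender A 33/55 = 60.0%, MetroCredit 42/60 = 70.0% → MetroCredit
LTV 70–85%: Lender A 83/150 = 55.3%, MetroCredit 91/147 = 61.9% → MetroCredit
LTV over 85%: Lender A 258/1191 = 21.7%, MetroCredit 232/878 = 26.4% → MetroCredit
Overall: Lender A 374/1396 = 26.8%, MetroCredit 365/1085 = 33.6% → MetroCredit
MetroCredit wins overall and in every loan-to-value group — no reversal.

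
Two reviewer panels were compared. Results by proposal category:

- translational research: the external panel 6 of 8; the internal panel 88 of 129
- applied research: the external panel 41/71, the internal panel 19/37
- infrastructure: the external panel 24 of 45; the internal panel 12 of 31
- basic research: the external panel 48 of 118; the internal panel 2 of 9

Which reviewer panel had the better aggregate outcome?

Translational research: the external panel 6/8 = 75.0%, the internal panel 88/129 = 68.2% → the external panel
Applied research: the external panel 41/71 = 57.7%, the internal panel 19/37 = 51.4% → the external panel
Infrastructure: the external panel 24/45 = 53.3%, the internal panel 12/31 = 38.7% → the external panel
Basic research: the external panel 48/118 = 40.7%, the internal panel 2/9 = 22.2% → the external panel
Overall: the external panel 119/242 = 49.2%, the internal panel 121/206 = 58.7% → the internal panel
(The external panel wins every proposal group but the internal panel wins overall — the external panel's proposals skew toward the low-rate basic research group.)

the internal panel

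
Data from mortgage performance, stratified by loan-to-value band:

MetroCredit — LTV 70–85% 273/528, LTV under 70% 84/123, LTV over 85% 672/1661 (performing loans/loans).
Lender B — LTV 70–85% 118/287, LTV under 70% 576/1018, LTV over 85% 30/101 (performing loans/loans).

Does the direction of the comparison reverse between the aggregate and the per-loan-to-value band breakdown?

LTV 70–85%: MetroCredit 273/528 = 51.7%, Lender B 118/287 = 41.1% → MetroCredit
LTV under 70%: MetroCredit 84/123 = 68.3%, Lender B 576/1018 = 56.6% → MetroCredit
LTV over 85%: MetroCredit 672/1661 = 40.5%, Lender B 30/101 = 29.7% → MetroCredit
Overall: MetroCredit 1029/2312 = 44.5%, Lender B 724/1406 = 51.5% → Lender B
MetroCredit wins each loan-to-value group but Lender B wins overall — the comparison reverses. MetroCredit's loans skew toward LTV over 85%, which has a lower base rate.

Yes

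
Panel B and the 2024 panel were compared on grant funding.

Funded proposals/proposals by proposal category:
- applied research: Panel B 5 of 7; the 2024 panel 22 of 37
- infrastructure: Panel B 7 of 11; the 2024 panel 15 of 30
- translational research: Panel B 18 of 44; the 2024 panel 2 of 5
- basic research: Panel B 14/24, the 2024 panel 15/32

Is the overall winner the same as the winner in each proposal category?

Applied research: Panel B 5/7 = 71.4%, the 2024 panel 22/37 = 59.5% → Panel B
Infrastructure: Panel B 7/11 = 63.6%, the 2024 panel 15/30 = 50.0% → Panel B
Translational research: Panel B 18/44 = 40.9%, the 2024 panel 2/5 = 40.0% → Panel B
Basic research: Panel B 14/24 = 58.3%, the 2024 panel 15/32 = 46.9% → Panel B
Overall: Panel B 44/86 = 51.2%, the 2024 panel 54/104 = 51.9% → the 2024 panel
Panel B wins each proposal group but the 2024 panel wins overall — the comparison reverses. Panel B's proposals skew toward translational research, which has a lower base rate.

No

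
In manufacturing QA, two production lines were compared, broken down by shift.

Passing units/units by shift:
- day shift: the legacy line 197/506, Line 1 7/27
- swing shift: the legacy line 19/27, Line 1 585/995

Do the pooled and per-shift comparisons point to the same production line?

No

Day shift: the legacy line 197/506 = 38.9%, Line 1 7/27 = 25.9% → the legacy line
Swing shift: the legacy line 19/27 = 70.4%, Line 1 585/995 = 58.8% → the legacy line
Overall: the legacy line 216/533 = 40.5%, Line 1 592/1022 = 57.9% → Line 1
The legacy line wins each shift group but Line 1 wins overall — the comparison reverses. The legacy line's units skew toward day shift, which has a lower base rate.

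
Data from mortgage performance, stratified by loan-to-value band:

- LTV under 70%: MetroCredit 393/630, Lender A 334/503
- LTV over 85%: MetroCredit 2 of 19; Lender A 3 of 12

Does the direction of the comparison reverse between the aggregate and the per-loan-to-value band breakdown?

LTV under 70%: MetroCredit 393/630 = 62.4%, Lender A 334/503 = 66.4% → Lender A
LTV over 85%: MetroCredit 2/19 = 10.5%, Lender A 3/12 = 25.0% → Lender A
Overall: MetroCredit 395/649 = 60.9%, Lender A 337/515 = 65.4% → Lender A
Lender A wins overall and in every loan-to-value group — no reversal.

No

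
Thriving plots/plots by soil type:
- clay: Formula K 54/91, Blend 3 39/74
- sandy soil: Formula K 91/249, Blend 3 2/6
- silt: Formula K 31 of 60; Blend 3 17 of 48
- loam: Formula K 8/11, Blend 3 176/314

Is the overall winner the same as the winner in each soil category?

Clay: Formula K 54/91 = 59.3%, Blend 3 39/74 = 52.7% → Formula K
Sandy soil: Formula K 91/249 = 36.5%, Blend 3 2/6 = 33.3% → Formula K
Silt: Formula K 31/60 = 51.7%, Blend 3 17/48 = 35.4% → Formula K
Loam: Formula K 8/11 = 72.7%, Blend 3 176/314 = 56.1% → Formula K
Overall: Formula K 184/411 = 44.8%, Blend 3 234/442 = 52.9% → Blend 3
Formula K wins each soil group but Blend 3 wins overall — the comparison reverses. Formula K's plots skew toward sandy soil, which has a lower base rate.

No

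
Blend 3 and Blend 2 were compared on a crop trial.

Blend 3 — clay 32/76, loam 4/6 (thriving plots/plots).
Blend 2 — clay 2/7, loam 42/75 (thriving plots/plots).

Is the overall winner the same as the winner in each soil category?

No

Clay: Blend 3 32/76 = 42.1%, Blend 2 2/7 = 28.6% → Blend 3
Loam: Blend 3 4/6 = 66.7%, Blend 2 42/75 = 56.0% → Blend 3
Overall: Blend 3 36/82 = 43.9%, Blend 2 44/82 = 53.7% → Blend 2
Blend 3 wins each soil group but Blend 2 wins overall — the comparison reverses. Blend 3's plots skew toward clay, which has a lower base rate.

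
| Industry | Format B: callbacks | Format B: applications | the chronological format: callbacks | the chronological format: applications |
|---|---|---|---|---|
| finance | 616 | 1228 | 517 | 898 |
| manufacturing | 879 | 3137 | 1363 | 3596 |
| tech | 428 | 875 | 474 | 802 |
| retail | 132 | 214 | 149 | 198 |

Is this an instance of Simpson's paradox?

No

Finance: Format B 616/1228 = 50.2%, the chronological format 517/898 = 57.6% → the chronological format
Manufacturing: Format B 879/3137 = 28.0%, the chronological format 1363/3596 = 37.9% → the chronological format
Tech: Format B 428/875 = 48.9%, the chronological format 474/802 = 59.1% → the chronological format
Retail: Format B 132/214 = 61.7%, the chronological format 149/198 = 75.3% → the chronological format
Overall: Format B 2055/5454 = 37.7%, the chronological format 2503/5494 = 45.6% → the chronological format
The chronological format wins overall and in every industry group — no reversal.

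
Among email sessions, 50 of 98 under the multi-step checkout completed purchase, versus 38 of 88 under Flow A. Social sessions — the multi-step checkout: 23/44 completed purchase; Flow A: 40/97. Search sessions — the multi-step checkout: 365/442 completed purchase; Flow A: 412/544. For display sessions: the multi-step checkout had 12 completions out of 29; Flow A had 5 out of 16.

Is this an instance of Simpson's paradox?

No

Email: the multi-step checkout 50/98 = 51.0%, Flow A 38/88 = 43.2% → the multi-step checkout
Social: the multi-step checkout 23/44 = 52.3%, Flow A 40/97 = 41.2% → the multi-step checkout
Search: the multi-step checkout 365/442 = 82.6%, Flow A 412/544 = 75.7% → the multi-step checkout
Display: the multi-step checkout 12/29 = 41.4%, Flow A 5/16 = 31.2% → the multi-step checkout
Overall: the multi-step checkout 450/613 = 73.4%, Flow A 495/745 = 66.4% → the multi-step checkout
The multi-step checkout wins overall and in every traffic group — no reversal.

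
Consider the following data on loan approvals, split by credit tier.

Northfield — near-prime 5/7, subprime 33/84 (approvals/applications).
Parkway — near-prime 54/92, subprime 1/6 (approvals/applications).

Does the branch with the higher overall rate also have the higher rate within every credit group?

Near-prime: Northfield 5/7 = 71.4%, Parkway 54/92 = 58.7% → Northfield
Subprime: Northfield 33/84 = 39.3%, Parkway 1/6 = 16.7% → Northfield
Overall: Northfield 38/91 = 41.8%, Parkway 55/98 = 56.1% → Parkway
Northfield wins each credit group but Parkway wins overall — the comparison reverses. Northfield's applications skew toward subprime, which has a lower base rate.

No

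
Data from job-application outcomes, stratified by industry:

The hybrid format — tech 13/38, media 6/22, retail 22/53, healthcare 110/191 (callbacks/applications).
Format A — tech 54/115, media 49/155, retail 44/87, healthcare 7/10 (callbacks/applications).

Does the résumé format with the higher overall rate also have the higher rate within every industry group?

No

Tech: the hybrid format 13/38 = 34.2%, Format A 54/115 = 47.0% → Format A
Media: the hybrid format 6/22 = 27.3%, Format A 49/155 = 31.6% → Format A
Retail: the hybrid format 22/53 = 41.5%, Format A 44/87 = 50.6% → Format A
Healthcare: the hybrid format 110/191 = 57.6%, Format A 7/10 = 70.0% → Format A
Overall: the hybrid format 151/304 = 49.7%, Format A 154/367 = 42.0% → the hybrid format
Format A wins each industry group but the hybrid format wins overall — the comparison reverses. Format A's applications skew toward media, which has a lower base rate.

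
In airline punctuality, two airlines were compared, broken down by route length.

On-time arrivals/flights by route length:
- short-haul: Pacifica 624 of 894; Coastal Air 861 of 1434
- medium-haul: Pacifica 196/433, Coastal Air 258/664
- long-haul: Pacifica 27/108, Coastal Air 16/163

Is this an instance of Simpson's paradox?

No

Short-haul: Pacifica 624/894 = 69.8%, Coastal Air 861/1434 = 60.0% → Pacifica
Medium-haul: Pacifica 196/433 = 45.3%, Coastal Air 258/664 = 38.9% → Pacifica
Long-haul: Pacifica 27/108 = 25.0%, Coastal Air 16/163 = 9.8% → Pacifica
Overall: Pacifica 847/1435 = 59.0%, Coastal Air 1135/2261 = 50.2% → Pacifica
Pacifica wins overall and in every route group — no reversal.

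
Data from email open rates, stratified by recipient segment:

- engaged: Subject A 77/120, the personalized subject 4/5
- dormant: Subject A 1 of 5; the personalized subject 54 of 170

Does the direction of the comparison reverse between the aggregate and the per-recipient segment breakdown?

Yes

Engaged: Subject A 77/120 = 64.2%, the personalized subject 4/5 = 80.0% → the personalized subject
Dormant: Subject A 1/5 = 20.0%, the personalized subject 54/170 = 31.8% → the personalized subject
Overall: Subject A 78/125 = 62.4%, the personalized subject 58/175 = 33.1% → Subject A
The personalized subject wins each recipient group but Subject A wins overall — the comparison reverses. The personalized subject's sends skew toward dormant, which has a lower base rate.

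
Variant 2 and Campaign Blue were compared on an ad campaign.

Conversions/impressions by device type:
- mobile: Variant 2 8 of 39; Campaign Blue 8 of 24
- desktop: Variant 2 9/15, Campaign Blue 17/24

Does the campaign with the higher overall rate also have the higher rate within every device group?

Mobile: Variant 2 8/39 = 20.5%, Campaign Blue 8/24 = 33.3% → Campaign Blue
Desktop: Variant 2 9/15 = 60.0%, Campaign Blue 17/24 = 70.8% → Campaign Blue
Overall: Variant 2 17/54 = 31.5%, Campaign Blue 25/48 = 52.1% → Campaign Blue
Campaign Blue wins overall and in every device group — no reversal.

Yes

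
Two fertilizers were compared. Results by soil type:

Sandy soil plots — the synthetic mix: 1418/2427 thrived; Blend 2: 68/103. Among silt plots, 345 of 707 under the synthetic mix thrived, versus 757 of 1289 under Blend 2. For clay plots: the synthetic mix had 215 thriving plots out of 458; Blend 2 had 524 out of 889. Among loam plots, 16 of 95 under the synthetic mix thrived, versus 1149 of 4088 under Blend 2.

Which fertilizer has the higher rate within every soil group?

Blend 2

Sandy soil: the synthetic mix 1418/2427 = 58.4%, Blend 2 68/103 = 66.0% → Blend 2
Silt: the synthetic mix 345/707 = 48.8%, Blend 2 757/1289 = 58.7% → Blend 2
Clay: the synthetic mix 215/458 = 46.9%, Blend 2 524/889 = 58.9% → Blend 2
Loam: the synthetic mix 16/95 = 16.8%, Blend 2 1149/4088 = 28.1% → Blend 2
Blend 2 has the higher rate in all 4 groups.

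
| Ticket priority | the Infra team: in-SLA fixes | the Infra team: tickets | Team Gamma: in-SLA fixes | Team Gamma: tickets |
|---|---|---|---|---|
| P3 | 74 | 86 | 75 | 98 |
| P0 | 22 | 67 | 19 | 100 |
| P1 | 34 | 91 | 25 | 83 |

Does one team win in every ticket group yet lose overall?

No

P3: the Infra team 74/86 = 86.0%, Team Gamma 75/98 = 76.5% → the Infra team
P0: the Infra team 22/67 = 32.8%, Team Gamma 19/100 = 19.0% → the Infra team
P1: the Infra team 34/91 = 37.4%, Team Gamma 25/83 = 30.1% → the Infra team
Overall: the Infra team 130/244 = 53.3%, Team Gamma 119/281 = 42.3% → the Infra team
The Infra team wins overall and in every ticket group — no reversal.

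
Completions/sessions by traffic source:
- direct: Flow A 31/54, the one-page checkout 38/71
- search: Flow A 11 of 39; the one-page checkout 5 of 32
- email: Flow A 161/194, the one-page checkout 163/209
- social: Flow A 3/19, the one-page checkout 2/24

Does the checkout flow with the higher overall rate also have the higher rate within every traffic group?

Direct: Flow A 31/54 = 57.4%, the one-page checkout 38/71 = 53.5% → Flow A
Search: Flow A 11/39 = 28.2%, the one-page checkout 5/32 = 15.6% → Flow A
Email: Flow A 161/194 = 83.0%, the one-page checkout 163/209 = 78.0% → Flow A
Social: Flow A 3/19 = 15.8%, the one-page checkout 2/24 = 8.3% → Flow A
Overall: Flow A 206/306 = 67.3%, the one-page checkout 208/336 = 61.9% → Flow A
Flow A wins overall and in every traffic group — no reversal.

Yes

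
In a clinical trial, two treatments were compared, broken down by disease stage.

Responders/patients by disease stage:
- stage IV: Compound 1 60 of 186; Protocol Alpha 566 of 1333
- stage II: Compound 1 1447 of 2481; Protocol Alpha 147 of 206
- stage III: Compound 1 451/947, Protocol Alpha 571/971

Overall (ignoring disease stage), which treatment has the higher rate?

Stage IV: Compound 1 60/186 = 32.3%, Protocol Alpha 566/1333 = 42.5% → Protocol Alpha
Stage II: Compound 1 1447/2481 = 58.3%, Protocol Alpha 147/206 = 71.4% → Protocol Alpha
Stage III: Compound 1 451/947 = 47.6%, Protocol Alpha 571/971 = 58.8% → Protocol Alpha
Overall: Compound 1 1958/3614 = 54.2%, Protocol Alpha 1284/2510 = 51.2% → Compound 1
(Protocol Alpha wins every disease group but Compound 1 wins overall — Protocol Alpha's patients skew toward the low-rate stage IV group.)

Compound 1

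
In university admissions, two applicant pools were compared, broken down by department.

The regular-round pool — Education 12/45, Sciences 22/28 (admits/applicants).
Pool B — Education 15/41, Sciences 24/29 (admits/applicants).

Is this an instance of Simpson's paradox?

Education: the regular-round pool 12/45 = 26.7%, Pool B 15/41 = 36.6% → Pool B
Sciences: the regular-round pool 22/28 = 78.6%, Pool B 24/29 = 82.8% → Pool B
Overall: the regular-round pool 34/73 = 46.6%, Pool B 39/70 = 55.7% → Pool B
Pool B wins overall and in every department group — no reversal.

No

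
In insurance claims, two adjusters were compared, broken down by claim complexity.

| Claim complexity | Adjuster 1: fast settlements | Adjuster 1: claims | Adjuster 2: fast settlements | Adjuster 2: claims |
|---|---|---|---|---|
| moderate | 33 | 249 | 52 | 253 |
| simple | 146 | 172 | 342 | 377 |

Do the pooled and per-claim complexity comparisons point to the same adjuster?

Yes

Moderate: Adjuster 1 33/249 = 13.3%, Adjuster 2 52/253 = 20.6% → Adjuster 2
Simple: Adjuster 1 146/172 = 84.9%, Adjuster 2 342/377 = 90.7% → Adjuster 2
Overall: Adjuster 1 179/421 = 42.5%, Adjuster 2 394/630 = 62.5% → Adjuster 2
Adjuster 2 wins overall and in every claim group — no reversal.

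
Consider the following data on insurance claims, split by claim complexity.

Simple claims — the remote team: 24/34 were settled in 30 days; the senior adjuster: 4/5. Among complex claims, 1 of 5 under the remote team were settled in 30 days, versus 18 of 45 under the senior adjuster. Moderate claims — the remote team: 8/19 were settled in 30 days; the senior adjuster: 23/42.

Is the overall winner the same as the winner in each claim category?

No

Simple: the remote team 24/34 = 70.6%, the senior adjuster 4/5 = 80.0% → the senior adjuster
Complex: the remote team 1/5 = 20.0%, the senior adjuster 18/45 = 40.0% → the senior adjuster
Moderate: the remote team 8/19 = 42.1%, the senior adjuster 23/42 = 54.8% → the senior adjuster
Overall: the remote team 33/58 = 56.9%, the senior adjuster 45/92 = 48.9% → the remote team
The senior adjuster wins each claim group but the remote team wins overall — the comparison reverses. The senior adjuster's claims skew toward complex, which has a lower base rate.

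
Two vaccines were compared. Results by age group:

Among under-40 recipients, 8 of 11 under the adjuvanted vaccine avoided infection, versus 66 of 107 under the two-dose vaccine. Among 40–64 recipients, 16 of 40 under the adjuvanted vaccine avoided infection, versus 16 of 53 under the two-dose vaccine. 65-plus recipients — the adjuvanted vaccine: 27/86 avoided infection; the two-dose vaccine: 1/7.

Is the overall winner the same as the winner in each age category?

No

Under-40: the adjuvanted vaccine 8/11 = 72.7%, the two-dose vaccine 66/107 = 61.7% → the adjuvanted vaccine
40–64: the adjuvanted vaccine 16/40 = 40.0%, the two-dose vaccine 16/53 = 30.2% → the adjuvanted vaccine
65-plus: the adjuvanted vaccine 27/86 = 31.4%, the two-dose vaccine 1/7 = 14.3% → the adjuvanted vaccine
Overall: the adjuvanted vaccine 51/137 = 37.2%, the two-dose vaccine 83/167 = 49.7% → the two-dose vaccine
The adjuvanted vaccine wins each age group but the two-dose vaccine wins overall — the comparison reverses. The adjuvanted vaccine's recipients skew toward 65-plus, which has a lower base rate.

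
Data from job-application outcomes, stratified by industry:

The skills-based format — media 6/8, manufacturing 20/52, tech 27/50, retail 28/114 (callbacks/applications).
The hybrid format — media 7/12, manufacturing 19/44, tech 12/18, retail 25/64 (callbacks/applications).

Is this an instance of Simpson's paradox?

No

Media: the skills-based format 6/8 = 75.0%, the hybrid format 7/12 = 58.3% → the skills-based format
Manufacturing: the skills-based format 20/52 = 38.5%, the hybrid format 19/44 = 43.2% → the hybrid format
Tech: the skills-based format 27/50 = 54.0%, the hybrid format 12/18 = 66.7% → the hybrid format
Retail: the skills-based format 28/114 = 24.6%, the hybrid format 25/64 = 39.1% → the hybrid format
Overall: the skills-based format 81/224 = 36.2%, the hybrid format 63/138 = 45.7% → the hybrid format
Neither sweeps: the skills-based format wins 1 of 4 groups, the hybrid format wins 3. The hybrid format wins overall but not every group — no Simpson reversal.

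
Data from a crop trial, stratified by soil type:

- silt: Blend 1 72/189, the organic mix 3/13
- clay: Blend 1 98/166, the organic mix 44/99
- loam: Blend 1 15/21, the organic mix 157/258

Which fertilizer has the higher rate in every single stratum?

Blend 1

Silt: Blend 1 72/189 = 38.1%, the organic mix 3/13 = 23.1% → Blend 1
Clay: Blend 1 98/166 = 59.0%, the organic mix 44/99 = 44.4% → Blend 1
Loam: Blend 1 15/21 = 71.4%, the organic mix 157/258 = 60.9% → Blend 1
Blend 1 has the higher rate in all 3 groups.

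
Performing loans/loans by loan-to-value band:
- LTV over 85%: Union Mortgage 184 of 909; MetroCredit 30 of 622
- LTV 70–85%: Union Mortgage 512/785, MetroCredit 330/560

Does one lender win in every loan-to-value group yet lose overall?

No

LTV over 85%: Union Mortgage 184/909 = 20.2%, MetroCredit 30/622 = 4.8% → Union Mortgage
LTV 70–85%: Union Mortgage 512/785 = 65.2%, MetroCredit 330/560 = 58.9% → Union Mortgage
Overall: Union Mortgage 696/1694 = 41.1%, MetroCredit 360/1182 = 30.5% → Union Mortgage
Union Mortgage wins overall and in every loan-to-value group — no reversal.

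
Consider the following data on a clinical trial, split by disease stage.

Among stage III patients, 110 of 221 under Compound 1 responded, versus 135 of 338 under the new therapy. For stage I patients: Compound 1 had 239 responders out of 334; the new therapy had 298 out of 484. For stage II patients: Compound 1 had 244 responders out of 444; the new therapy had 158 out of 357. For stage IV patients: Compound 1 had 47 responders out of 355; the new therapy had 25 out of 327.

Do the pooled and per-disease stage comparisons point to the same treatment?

Stage III: Compound 1 110/221 = 49.8%, the new therapy 135/338 = 39.9% → Compound 1
Stage I: Compound 1 239/334 = 71.6%, the new therapy 298/484 = 61.6% → Compound 1
Stage II: Compound 1 244/444 = 55.0%, the new therapy 158/357 = 44.3% → Compound 1
Stage IV: Compound 1 47/355 = 13.2%, the new therapy 25/327 = 7.6% → Compound 1
Overall: Compound 1 640/1354 = 47.3%, the new therapy 616/1506 = 40.9% → Compound 1
Compound 1 wins overall and in every disease group — no reversal.

Yes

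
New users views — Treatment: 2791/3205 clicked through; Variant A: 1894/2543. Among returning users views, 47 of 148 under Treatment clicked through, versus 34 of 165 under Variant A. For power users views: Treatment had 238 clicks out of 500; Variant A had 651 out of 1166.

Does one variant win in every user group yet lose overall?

New users: Treatment 2791/3205 = 87.1%, Variant A 1894/2543 = 74.5% → Treatment
Returning users: Treatment 47/148 = 31.8%, Variant A 34/165 = 20.6% → Treatment
Power users: Treatment 238/500 = 47.6%, Variant A 651/1166 = 55.8% → Variant A
Overall: Treatment 3076/3853 = 79.8%, Variant A 2579/3874 = 66.6% → Treatment
Neither sweeps: Treatment wins 2 of 3 groups, Variant A wins 1. Treatment wins overall but not every group — no Simpson reversal.

No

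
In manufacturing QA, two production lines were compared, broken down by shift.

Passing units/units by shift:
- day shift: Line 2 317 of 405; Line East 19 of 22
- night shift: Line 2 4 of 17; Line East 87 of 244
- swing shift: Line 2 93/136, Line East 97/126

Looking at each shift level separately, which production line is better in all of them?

Day shift: Line 2 317/405 = 78.3%, Line East 19/22 = 86.4% → Line East
Night shift: Line 2 4/17 = 23.5%, Line East 87/244 = 35.7% → Line East
Swing shift: Line 2 93/136 = 68.4%, Line East 97/126 = 77.0% → Line East
Line East has the higher rate in all 3 groups.

Line East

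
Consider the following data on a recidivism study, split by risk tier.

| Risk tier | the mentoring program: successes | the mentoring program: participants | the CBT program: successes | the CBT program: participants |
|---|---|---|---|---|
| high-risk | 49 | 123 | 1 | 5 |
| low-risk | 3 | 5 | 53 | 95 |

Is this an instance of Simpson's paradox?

Yes

High-risk: the mentoring program 49/123 = 39.8%, the CBT program 1/5 = 20.0% → the mentoring program
Low-risk: the mentoring program 3/5 = 60.0%, the CBT program 53/95 = 55.8% → the mentoring program
Overall: the mentoring program 52/128 = 40.6%, the CBT program 54/100 = 54.0% → the CBT program
The mentoring program wins each risk group but the CBT program wins overall — the comparison reverses. The mentoring program's participants skew toward high-risk, which has a lower base rate.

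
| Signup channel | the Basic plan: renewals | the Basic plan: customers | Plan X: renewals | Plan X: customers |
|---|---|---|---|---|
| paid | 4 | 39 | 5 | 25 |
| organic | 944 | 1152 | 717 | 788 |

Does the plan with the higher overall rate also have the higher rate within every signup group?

Paid: the Basic plan 4/39 = 10.3%, Plan X 5/25 = 20.0% → Plan X
Organic: the Basic plan 944/1152 = 81.9%, Plan X 717/788 = 91.0% → Plan X
Overall: the Basic plan 948/1191 = 79.6%, Plan X 722/813 = 88.8% → Plan X
Plan X wins overall and in every signup group — no reversal.

Yes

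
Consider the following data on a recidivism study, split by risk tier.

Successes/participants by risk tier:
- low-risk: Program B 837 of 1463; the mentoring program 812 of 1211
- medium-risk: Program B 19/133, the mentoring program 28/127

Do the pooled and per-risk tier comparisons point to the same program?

Low-risk: Program B 837/1463 = 57.2%, the mentoring program 812/1211 = 67.1% → the mentoring program
Medium-risk: Program B 19/133 = 14.3%, the mentoring program 28/127 = 22.0% → the mentoring program
Overall: Program B 856/1596 = 53.6%, the mentoring program 840/1338 = 62.8% → the mentoring program
The mentoring program wins overall and in every risk group — no reversal.

Yes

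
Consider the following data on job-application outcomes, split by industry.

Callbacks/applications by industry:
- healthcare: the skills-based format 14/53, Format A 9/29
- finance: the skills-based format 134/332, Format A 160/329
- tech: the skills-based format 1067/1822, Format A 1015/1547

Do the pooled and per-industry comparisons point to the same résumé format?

Healthcare: the skills-based format 14/53 = 26.4%, Format A 9/29 = 31.0% → Format A
Finance: the skills-based format 134/332 = 40.4%, Format A 160/329 = 48.6% → Format A
Tech: the skills-based format 1067/1822 = 58.6%, Format A 1015/1547 = 65.6% → Format A
Overall: the skills-based format 1215/2207 = 55.1%, Format A 1184/1905 = 62.2% → Format A
Format A wins overall and in every industry group — no reversal.

Yes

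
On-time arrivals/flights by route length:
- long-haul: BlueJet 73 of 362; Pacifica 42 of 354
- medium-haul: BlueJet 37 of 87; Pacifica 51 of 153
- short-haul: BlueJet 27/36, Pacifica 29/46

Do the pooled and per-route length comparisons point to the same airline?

Long-haul: BlueJet 73/362 = 20.2%, Pacifica 42/354 = 11.9% → BlueJet
Medium-haul: BlueJet 37/87 = 42.5%, Pacifica 51/153 = 33.3% → BlueJet
Short-haul: BlueJet 27/36 = 75.0%, Pacifica 29/46 = 63.0% → BlueJet
Overall: BlueJet 137/485 = 28.2%, Pacifica 122/553 = 22.1% → BlueJet
BlueJet wins overall and in every route group — no reversal.

Yes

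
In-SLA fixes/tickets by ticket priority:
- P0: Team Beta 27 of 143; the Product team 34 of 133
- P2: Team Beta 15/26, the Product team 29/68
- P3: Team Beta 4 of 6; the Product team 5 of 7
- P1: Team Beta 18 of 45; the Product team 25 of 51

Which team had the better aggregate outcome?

P0: Team Beta 27/143 = 18.9%, the Product team 34/133 = 25.6% → the Product team
P2: Team Beta 15/26 = 57.7%, the Product team 29/68 = 42.6% → Team Beta
P3: Team Beta 4/6 = 66.7%, the Product team 5/7 = 71.4% → the Product team
P1: Team Beta 18/45 = 40.0%, the Product team 25/51 = 49.0% → the Product team
Overall: Team Beta 64/220 = 29.1%, the Product team 93/259 = 35.9% → the Product team
(Neither sweeps every ticket group, but the Product team has the higher pooled rate.)

the Product team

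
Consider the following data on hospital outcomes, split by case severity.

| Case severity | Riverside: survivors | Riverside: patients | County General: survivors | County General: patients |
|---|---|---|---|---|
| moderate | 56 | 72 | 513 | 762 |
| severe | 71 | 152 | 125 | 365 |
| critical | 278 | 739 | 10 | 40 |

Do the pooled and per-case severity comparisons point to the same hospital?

Moderate: Riverside 56/72 = 77.8%, County General 513/762 = 67.3% → Riverside
Severe: Riverside 71/152 = 46.7%, County General 125/365 = 34.2% → Riverside
Critical: Riverside 278/739 = 37.6%, County General 10/40 = 25.0% → Riverside
Overall: Riverside 405/963 = 42.1%, County General 648/1167 = 55.5% → County General
Riverside wins each case group but County General wins overall — the comparison reverses. Riverside's patients skew toward critical, which has a lower base rate.

No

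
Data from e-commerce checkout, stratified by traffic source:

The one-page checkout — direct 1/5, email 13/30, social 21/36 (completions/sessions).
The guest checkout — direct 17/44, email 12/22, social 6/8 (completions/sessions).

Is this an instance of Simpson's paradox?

Yes

Direct: the one-page checkout 1/5 = 20.0%, the guest checkout 17/44 = 38.6% → the guest checkout
Email: the one-page checkout 13/30 = 43.3%, the guest checkout 12/22 = 54.5% → the guest checkout
Social: the one-page checkout 21/36 = 58.3%, the guest checkout 6/8 = 75.0% → the guest checkout
Overall: the one-page checkout 35/71 = 49.3%, the guest checkout 35/74 = 47.3% → the one-page checkout
The guest checkout wins each traffic group but the one-page checkout wins overall — the comparison reverses. The guest checkout's sessions skew toward direct, which has a lower base rate.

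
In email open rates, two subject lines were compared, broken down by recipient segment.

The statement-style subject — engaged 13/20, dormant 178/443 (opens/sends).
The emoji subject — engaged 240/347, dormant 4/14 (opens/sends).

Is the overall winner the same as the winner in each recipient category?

Engaged: the statement-style subject 13/20 = 65.0%, the emoji subject 240/347 = 69.2% → the emoji subject
Dormant: the statement-style subject 178/443 = 40.2%, the emoji subject 4/14 = 28.6% → the statement-style subject
Overall: the statement-style subject 191/463 = 41.3%, the emoji subject 244/361 = 67.6% → the emoji subject
Neither sweeps: the statement-style subject wins 1 of 2 groups, the emoji subject wins 1. The emoji subject wins overall but not every group — no Simpson reversal.

No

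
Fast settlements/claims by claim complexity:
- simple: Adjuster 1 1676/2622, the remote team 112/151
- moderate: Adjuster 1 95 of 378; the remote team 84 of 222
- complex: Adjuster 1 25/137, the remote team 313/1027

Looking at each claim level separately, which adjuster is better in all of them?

the remote team

Simple: Adjuster 1 1676/2622 = 63.9%, the remote team 112/151 = 74.2% → the remote team
Moderate: Adjuster 1 95/378 = 25.1%, the remote team 84/222 = 37.8% → the remote team
Complex: Adjuster 1 25/137 = 18.2%, the remote team 313/1027 = 30.5% → the remote team
The remote team has the higher rate in all 3 groups.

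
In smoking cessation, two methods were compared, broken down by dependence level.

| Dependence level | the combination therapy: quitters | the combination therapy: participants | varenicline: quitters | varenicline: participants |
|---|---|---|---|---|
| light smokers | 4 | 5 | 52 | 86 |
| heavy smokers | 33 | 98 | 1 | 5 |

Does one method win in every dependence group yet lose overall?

Light smokers: the combination therapy 4/5 = 80.0%, varenicline 52/86 = 60.5% → the combination therapy
Heavy smokers: the combination therapy 33/98 = 33.7%, varenicline 1/5 = 20.0% → the combination therapy
Overall: the combination therapy 37/103 = 35.9%, varenicline 53/91 = 58.2% → varenicline
The combination therapy wins each dependence group but varenicline wins overall — the comparison reverses. The combination therapy's participants skew toward heavy smokers, which has a lower base rate.

Yes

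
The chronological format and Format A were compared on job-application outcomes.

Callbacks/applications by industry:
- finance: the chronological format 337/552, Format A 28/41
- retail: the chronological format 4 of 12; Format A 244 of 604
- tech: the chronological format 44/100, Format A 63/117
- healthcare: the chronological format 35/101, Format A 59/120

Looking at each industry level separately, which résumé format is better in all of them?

Finance: the chronological format 337/552 = 61.1%, Format A 28/41 = 68.3% → Format A
Retail: the chronological format 4/12 = 33.3%, Format A 244/604 = 40.4% → Format A
Tech: the chronological format 44/100 = 44.0%, Format A 63/117 = 53.8% → Format A
Healthcare: the chronological format 35/101 = 34.7%, Format A 59/120 = 49.2% → Format A
Format A has the higher rate in all 4 groups.

Format A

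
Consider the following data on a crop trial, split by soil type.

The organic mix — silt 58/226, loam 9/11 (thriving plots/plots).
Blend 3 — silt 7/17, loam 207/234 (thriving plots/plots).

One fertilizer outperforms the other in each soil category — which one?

Blend 3

Silt: the organic mix 58/226 = 25.7%, Blend 3 7/17 = 41.2% → Blend 3
Loam: the organic mix 9/11 = 81.8%, Blend 3 207/234 = 88.5% → Blend 3
Blend 3 has the higher rate in both groups.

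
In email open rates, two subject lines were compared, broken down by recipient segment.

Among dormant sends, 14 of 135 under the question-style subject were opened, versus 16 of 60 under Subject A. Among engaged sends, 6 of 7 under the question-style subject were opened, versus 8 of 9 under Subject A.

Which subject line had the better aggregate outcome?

Dormant: the question-style subject 14/135 = 10.4%, Subject A 16/60 = 26.7% → Subject A
Engaged: the question-style subject 6/7 = 85.7%, Subject A 8/9 = 88.9% → Subject A
Overall: the question-style subject 20/142 = 14.1%, Subject A 24/69 = 34.8% → Subject A

Subject A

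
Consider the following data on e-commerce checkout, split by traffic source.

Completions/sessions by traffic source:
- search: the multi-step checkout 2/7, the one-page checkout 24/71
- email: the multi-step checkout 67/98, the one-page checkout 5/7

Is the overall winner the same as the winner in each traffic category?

Search: the multi-step checkout 2/7 = 28.6%, the one-page checkout 24/71 = 33.8% → the one-page checkout
Email: the multi-step checkout 67/98 = 68.4%, the one-page checkout 5/7 = 71.4% → the one-page checkout
Overall: the multi-step checkout 69/105 = 65.7%, the one-page checkout 29/78 = 37.2% → the multi-step checkout
The one-page checkout wins each traffic group but the multi-step checkout wins overall — the comparison reverses. The one-page checkout's sessions skew toward search, which has a lower base rate.

No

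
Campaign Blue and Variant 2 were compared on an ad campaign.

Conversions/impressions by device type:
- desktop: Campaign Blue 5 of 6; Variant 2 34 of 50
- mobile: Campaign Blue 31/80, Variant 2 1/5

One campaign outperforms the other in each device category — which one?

Campaign Blue

Desktop: Campaign Blue 5/6 = 83.3%, Variant 2 34/50 = 68.0% → Campaign Blue
Mobile: Campaign Blue 31/80 = 38.8%, Variant 2 1/5 = 20.0% → Campaign Blue
Campaign Blue has the higher rate in both groups.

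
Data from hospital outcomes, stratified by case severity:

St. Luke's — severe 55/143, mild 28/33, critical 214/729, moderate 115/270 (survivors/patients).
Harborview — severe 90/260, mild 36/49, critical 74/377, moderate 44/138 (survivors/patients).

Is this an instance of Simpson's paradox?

No

Severe: St. Luke's 55/143 = 38.5%, Harborview 90/260 = 34.6% → St. Luke's
Mild: St. Luke's 28/33 = 84.8%, Harborview 36/49 = 73.5% → St. Luke's
Critical: St. Luke's 214/729 = 29.4%, Harborview 74/377 = 19.6% → St. Luke's
Moderate: St. Luke's 115/270 = 42.6%, Harborview 44/138 = 31.9% → St. Luke's
Overall: St. Luke's 412/1175 = 35.1%, Harborview 244/824 = 29.6% → St. Luke's
St. Luke's wins overall and in every case group — no reversal.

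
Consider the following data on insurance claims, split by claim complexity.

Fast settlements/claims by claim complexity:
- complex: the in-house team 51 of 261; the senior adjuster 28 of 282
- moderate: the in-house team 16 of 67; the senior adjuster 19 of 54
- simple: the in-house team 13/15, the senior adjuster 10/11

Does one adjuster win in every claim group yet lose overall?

No

Complex: the in-house team 51/261 = 19.5%, the senior adjuster 28/282 = 9.9% → the in-house team
Moderate: the in-house team 16/67 = 23.9%, the senior adjuster 19/54 = 35.2% → the senior adjuster
Simple: the in-house team 13/15 = 86.7%, the senior adjuster 10/11 = 90.9% → the senior adjuster
Overall: the in-house team 80/343 = 23.3%, the senior adjuster 57/347 = 16.4% → the in-house team
Neither sweeps: the in-house team wins 1 of 3 groups, the senior adjuster wins 2. The in-house team wins overall but not every group — no Simpson reversal.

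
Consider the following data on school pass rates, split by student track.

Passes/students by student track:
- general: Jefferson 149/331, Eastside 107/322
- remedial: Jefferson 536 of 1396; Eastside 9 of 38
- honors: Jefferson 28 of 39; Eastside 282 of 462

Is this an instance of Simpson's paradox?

Yes

General: Jefferson 149/331 = 45.0%, Eastside 107/322 = 33.2% → Jefferson
Remedial: Jefferson 536/1396 = 38.4%, Eastside 9/38 = 23.7% → Jefferson
Honors: Jefferson 28/39 = 71.8%, Eastside 282/462 = 61.0% → Jefferson
Overall: Jefferson 713/1766 = 40.4%, Eastside 398/822 = 48.4% → Eastside
Jefferson wins each student group but Eastside wins overall — the comparison reverses. Jefferson's students skew toward remedial, which has a lower base rate.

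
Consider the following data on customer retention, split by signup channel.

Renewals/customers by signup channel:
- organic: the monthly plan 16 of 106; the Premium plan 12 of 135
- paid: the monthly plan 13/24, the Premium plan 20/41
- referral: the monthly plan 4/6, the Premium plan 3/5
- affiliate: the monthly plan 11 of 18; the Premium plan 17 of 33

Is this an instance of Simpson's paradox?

No

Organic: the monthly plan 16/106 = 15.1%, the Premium plan 12/135 = 8.9% → the monthly plan
Paid: the monthly plan 13/24 = 54.2%, the Premium plan 20/41 = 48.8% → the monthly plan
Referral: the monthly plan 4/6 = 66.7%, the Premium plan 3/5 = 60.0% → the monthly plan
Affiliate: the monthly plan 11/18 = 61.1%, the Premium plan 17/33 = 51.5% → the monthly plan
Overall: the monthly plan 44/154 = 28.6%, the Premium plan 52/214 = 24.3% → the monthly plan
The monthly plan wins overall and in every signup group — no reversal.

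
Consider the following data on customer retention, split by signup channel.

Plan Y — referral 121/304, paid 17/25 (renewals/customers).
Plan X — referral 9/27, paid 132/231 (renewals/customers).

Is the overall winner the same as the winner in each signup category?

No

Referral: Plan Y 121/304 = 39.8%, Plan X 9/27 = 33.3% → Plan Y
Paid: Plan Y 17/25 = 68.0%, Plan X 132/231 = 57.1% → Plan Y
Overall: Plan Y 138/329 = 41.9%, Plan X 141/258 = 54.7% → Plan X
Plan Y wins each signup group but Plan X wins overall — the comparison reverses. Plan Y's customers skew toward referral, which has a lower base rate.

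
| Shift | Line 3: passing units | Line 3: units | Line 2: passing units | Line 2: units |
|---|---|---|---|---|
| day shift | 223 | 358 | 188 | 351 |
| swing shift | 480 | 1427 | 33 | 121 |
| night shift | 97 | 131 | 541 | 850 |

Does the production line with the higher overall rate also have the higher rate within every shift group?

Day shift: Line 3 223/358 = 62.3%, Line 2 188/351 = 53.6% → Line 3
Swing shift: Line 3 480/1427 = 33.6%, Line 2 33/121 = 27.3% → Line 3
Night shift: Line 3 97/131 = 74.0%, Line 2 541/850 = 63.6% → Line 3
Overall: Line 3 800/1916 = 41.8%, Line 2 762/1322 = 57.6% → Line 2
Line 3 wins each shift group but Line 2 wins overall — the comparison reverses. Line 3's units skew toward swing shift, which has a lower base rate.

No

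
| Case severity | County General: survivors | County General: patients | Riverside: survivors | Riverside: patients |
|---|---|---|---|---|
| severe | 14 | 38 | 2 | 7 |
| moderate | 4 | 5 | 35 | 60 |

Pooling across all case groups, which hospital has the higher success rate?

Riverside

Severe: County General 14/38 = 36.8%, Riverside 2/7 = 28.6% → County General
Moderate: County General 4/5 = 80.0%, Riverside 35/60 = 58.3% → County General
Overall: County General 18/43 = 41.9%, Riverside 37/67 = 55.2% → Riverside
(County General wins every case group but Riverside wins overall — County General's patients skew toward the low-rate severe group.)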